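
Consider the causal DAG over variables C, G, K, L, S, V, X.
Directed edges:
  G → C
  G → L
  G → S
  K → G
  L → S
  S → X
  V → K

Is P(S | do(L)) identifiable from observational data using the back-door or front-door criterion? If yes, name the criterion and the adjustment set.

P(S|do(L)): backdoor, adjust for {G}.

desc(L)\{L}={S,X}; candidates ⊆ {C,G,K,V}.
size 0: {}; under {} L still reaches {C,G,K,S,V,X} ∋ S.
{G}: L⊥S given {G} in G with L→· removed — back-door holds.
P(S|do(L)) = Σ_{G} P(S|L,G)·P(G).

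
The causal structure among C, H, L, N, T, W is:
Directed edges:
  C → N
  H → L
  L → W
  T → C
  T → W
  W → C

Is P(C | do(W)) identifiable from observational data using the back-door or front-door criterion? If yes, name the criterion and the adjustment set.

desc(W)\{W}={C,N}; candidates ⊆ {H,L,T}.
size 0: {}; under {} W still reaches {C,H,L,N,T} ∋ C.
{T}: W⊥C given {T} in G with W→· removed — back-door holds.
P(C|do(W)) = Σ_{T} P(C|W,T)·P(T).

P(C|do(W)): backdoor, adjust for {T}.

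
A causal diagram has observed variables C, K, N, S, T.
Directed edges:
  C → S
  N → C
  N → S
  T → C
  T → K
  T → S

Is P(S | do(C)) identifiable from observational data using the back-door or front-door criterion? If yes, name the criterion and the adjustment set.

P(S|do(C)): backdoor, adjust for {N, T}.

desc(C)\{C}={S}; candidates ⊆ {K,N,T}.
size 0: {}; under {} C still reaches {K,N,S,T} ∋ S.
size 1: {K}, {N}, {T}; under {K} C still reaches {N,S,T} ∋ S.
{N,T}: C⊥S given {N,T} in G with C→· removed — back-door holds.
P(S|do(C)) = Σ_{N,T} P(S|C,N,T)·P(N,T).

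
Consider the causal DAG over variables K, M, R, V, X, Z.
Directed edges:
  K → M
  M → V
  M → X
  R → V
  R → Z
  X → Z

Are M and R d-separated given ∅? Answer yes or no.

Bayes-Ball from M | ∅ reaches {K,V,X,Z}.
R ∉ reach(M|∅) ⇒ M ⊥ R | ∅.

Yes — M ⊥ R | ∅.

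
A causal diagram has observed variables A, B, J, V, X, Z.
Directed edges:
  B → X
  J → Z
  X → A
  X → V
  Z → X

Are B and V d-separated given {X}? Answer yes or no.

Yes — B ⊥ V | {X}.

Bayes-Ball from B | {X} reaches {J,Z}.
V ∉ reach(B|{X}) ⇒ B ⊥ V | {X}.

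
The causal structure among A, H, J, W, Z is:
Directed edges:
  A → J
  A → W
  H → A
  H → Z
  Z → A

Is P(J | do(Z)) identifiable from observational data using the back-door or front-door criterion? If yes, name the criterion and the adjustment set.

desc(Z)\{Z}={A,J,W}; candidates ⊆ {H}.
size 0: {}; under {} Z still reaches {A,H,J,W} ∋ J.
{H}: Z⊥J given {H} in G with Z→· removed — back-door holds.
P(J|do(Z)) = Σ_{H} P(J|Z,H)·P(H).

P(J|do(Z)): backdoor, adjust for {H}.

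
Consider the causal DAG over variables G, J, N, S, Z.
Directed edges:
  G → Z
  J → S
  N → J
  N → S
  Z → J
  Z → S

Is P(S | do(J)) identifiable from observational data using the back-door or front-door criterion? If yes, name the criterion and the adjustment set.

desc(J)\{J}={S}; candidates ⊆ {G,N,Z}.
size 0: {}; under {} J still reaches {G,N,S,Z} ∋ S.
size 1: {G}, {N}, {Z}; under {G} J still reaches {N,S,Z} ∋ S.
{N,Z}: J⊥S given {N,Z} in G with J→· removed — back-door holds.
P(S|do(J)) = Σ_{N,Z} P(S|J,N,Z)·P(N,Z).

P(S|do(J)): backdoor, adjust for {N, Z}.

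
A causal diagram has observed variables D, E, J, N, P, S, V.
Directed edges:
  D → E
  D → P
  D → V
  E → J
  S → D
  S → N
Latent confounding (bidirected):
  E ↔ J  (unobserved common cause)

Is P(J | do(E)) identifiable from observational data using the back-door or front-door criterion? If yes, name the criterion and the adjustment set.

desc(E)\{E}={J}; candidates ⊆ {D,N,P,S,V}.
E↔J: latent back-door arc(s) into E.
size 0: {}; under {} E still reaches {D,J,N,P,S,V} ∋ J.
size 1: {D}, {N}, {P} …(+2); under {D} E still reaches {J} ∋ J.
size 2: {D,N}, {D,P}, {D,S} …(+7); under {D,N} E still reaches {J} ∋ J.
E↔J cannot be blocked by any observed set — no back-door set.
No mediator lies on a directed E→…→J path.
Neither criterion identifies P(J|do(E)) in this graph.

P(J|do(E)): not identifiable (no BD/FD set).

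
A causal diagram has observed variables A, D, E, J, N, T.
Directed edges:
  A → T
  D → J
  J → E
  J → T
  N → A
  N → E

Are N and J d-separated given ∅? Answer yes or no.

Bayes-Ball from N | ∅ reaches {A,E,T}.
J ∉ reach(N|∅) ⇒ N ⊥ J | ∅.

Yes — N ⊥ J | ∅.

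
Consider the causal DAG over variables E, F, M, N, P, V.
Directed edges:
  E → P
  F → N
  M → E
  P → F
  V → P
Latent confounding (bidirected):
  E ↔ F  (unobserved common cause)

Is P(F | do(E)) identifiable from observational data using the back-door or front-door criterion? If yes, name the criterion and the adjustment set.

P(F|do(E)): frontdoor, adjust for {P}.

desc(E)\{E}={F,N,P}; candidates ⊆ {M,V}.
E↔F: latent back-door arc(s) into E.
size 0: {}; under {} E still reaches {F,M,N} ∋ F.
size 1: {M}, {V}; under {M} E still reaches {F,N} ∋ F.
size 2: {M,V}; under {M,V} E still reaches {F,N} ∋ F.
E↔F cannot be blocked by any observed set — no back-door set.
{P}: (i) intercepts every directed E→F path; (ii) no back-door E→{P}; (iii) {E} blocks every back-door {P}→F. Front-door holds.
P(F|do(E)) = Σ_{P} P(P|E) Σ_{E'} P(F|P,E')P(E').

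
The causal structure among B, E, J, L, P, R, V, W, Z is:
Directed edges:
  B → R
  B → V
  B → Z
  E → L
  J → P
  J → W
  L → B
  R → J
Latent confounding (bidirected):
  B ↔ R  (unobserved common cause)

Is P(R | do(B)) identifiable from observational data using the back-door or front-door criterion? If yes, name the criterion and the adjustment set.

P(R|do(B)): not identifiable (no BD/FD set).

desc(B)\{B}={J,P,R,V,W,Z}; candidates ⊆ {E,L}.
B↔R: latent back-door arc(s) into B.
size 0: {}; under {} B still reaches {E,J,L,P,R,W} ∋ R.
size 1: {E}, {L}; under {E} B still reaches {J,L,P,R,W} ∋ R.
size 2: {E,L}; under {E,L} B still reaches {J,P,R,W} ∋ R.
B↔R cannot be blocked by any observed set — no back-door set.
No mediator lies on a directed B→…→R path.
Neither criterion identifies P(R|do(B)) in this graph.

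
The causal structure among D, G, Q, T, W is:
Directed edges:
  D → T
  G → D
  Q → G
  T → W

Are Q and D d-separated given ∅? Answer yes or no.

Bayes-Ball from Q | ∅ reaches {D,G,T,W}.
D ∈ reach(Q|∅) ⇒ Q ⊥̸ D | ∅.

No — Q and D are d-connected given ∅.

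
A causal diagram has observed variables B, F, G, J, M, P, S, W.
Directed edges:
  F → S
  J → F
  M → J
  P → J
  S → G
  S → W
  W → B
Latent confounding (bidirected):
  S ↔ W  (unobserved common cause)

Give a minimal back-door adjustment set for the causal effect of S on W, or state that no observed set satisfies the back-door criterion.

S→W: no observed back-door set.

desc(S)\{S}={B,G,W}; candidates ⊆ {F,J,M,P}.
S↔W: latent back-door arc(s) into S.
size 0: {}; under {} S still reaches {B,F,J,M,P,W} ∋ W.
size 1: {F}, {J}, {M} …(+1); under {F} S still reaches {B,W} ∋ W.
size 2: {F,J}, {F,M}, {F,P} …(+3); under {F,J} S still reaches {B,W} ∋ W.
S↔W cannot be blocked by any observed set — no back-door set.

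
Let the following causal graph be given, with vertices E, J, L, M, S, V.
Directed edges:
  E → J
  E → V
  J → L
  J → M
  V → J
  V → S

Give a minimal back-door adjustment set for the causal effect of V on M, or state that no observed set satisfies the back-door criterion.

desc(V)\{V}={J,L,M,S}; candidates ⊆ {E}.
size 0: {}; under {} V still reaches {E,J,L,M} ∋ M.
{E}: V⊥M given {E} in G with V→· removed — back-door holds.

V→M: minimal back-door set {E}.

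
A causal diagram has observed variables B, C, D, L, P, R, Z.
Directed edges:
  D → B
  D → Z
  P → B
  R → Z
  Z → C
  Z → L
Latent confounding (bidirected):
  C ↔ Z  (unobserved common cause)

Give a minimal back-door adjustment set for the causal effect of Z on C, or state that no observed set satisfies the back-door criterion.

desc(Z)\{Z}={C,L}; candidates ⊆ {B,D,P,R}.
Z↔C: latent back-door arc(s) into Z.
size 0: {}; under {} Z still reaches {B,C,D,R} ∋ C.
size 1: {B}, {D}, {P} …(+1); under {B} Z still reaches {C,D,P,R} ∋ C.
size 2: {B,D}, {B,P}, {B,R} …(+3); under {B,D} Z still reaches {C,R} ∋ C.
Z↔C cannot be blocked by any observed set — no back-door set.

Z→C: no observed back-door set.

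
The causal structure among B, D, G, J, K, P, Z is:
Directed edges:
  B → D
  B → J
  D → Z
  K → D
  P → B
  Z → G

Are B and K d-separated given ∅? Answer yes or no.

Yes — B ⊥ K | ∅.

Bayes-Ball from B | ∅ reaches {D,G,J,P,Z}.
K ∉ reach(B|∅) ⇒ B ⊥ K | ∅.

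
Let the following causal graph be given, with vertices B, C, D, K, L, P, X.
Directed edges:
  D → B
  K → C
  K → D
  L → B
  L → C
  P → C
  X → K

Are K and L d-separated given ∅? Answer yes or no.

Bayes-Ball from K | ∅ reaches {B,C,D,X}.
L ∉ reach(K|∅) ⇒ K ⊥ L | ∅.

Yes — K ⊥ L | ∅.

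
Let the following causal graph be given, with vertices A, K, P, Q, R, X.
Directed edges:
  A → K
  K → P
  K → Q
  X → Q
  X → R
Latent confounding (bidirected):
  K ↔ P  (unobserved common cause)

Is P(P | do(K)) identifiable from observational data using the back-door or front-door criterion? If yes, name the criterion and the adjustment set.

P(P|do(K)): not identifiable (no BD/FD set).

desc(K)\{K}={P,Q}; candidates ⊆ {A,R,X}.
K↔P: latent back-door arc(s) into K.
size 0: {}; under {} K still reaches {A,P} ∋ P.
size 1: {A}, {R}, {X}; under {A} K still reaches {P} ∋ P.
size 2: {A,R}, {A,X}, {R,X}; under {A,R} K still reaches {P} ∋ P.
K↔P cannot be blocked by any observed set — no back-door set.
No mediator lies on a directed K→…→P path.
Neither criterion identifies P(P|do(K)) in this graph.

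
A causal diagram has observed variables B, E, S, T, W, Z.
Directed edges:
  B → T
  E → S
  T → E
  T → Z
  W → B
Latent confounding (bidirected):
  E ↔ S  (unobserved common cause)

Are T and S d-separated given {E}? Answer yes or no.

No — T and S are d-connected given {E}.

Bayes-Ball from T | {E} reaches {B,S,W,Z}.
S ∈ reach(T|{E}) ⇒ T ⊥̸ S | {E}.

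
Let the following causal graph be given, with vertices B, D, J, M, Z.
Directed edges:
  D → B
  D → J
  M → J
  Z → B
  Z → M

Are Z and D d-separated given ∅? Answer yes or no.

Bayes-Ball from Z | ∅ reaches {B,J,M}.
D ∉ reach(Z|∅) ⇒ Z ⊥ D | ∅.

Yes — Z ⊥ D | ∅.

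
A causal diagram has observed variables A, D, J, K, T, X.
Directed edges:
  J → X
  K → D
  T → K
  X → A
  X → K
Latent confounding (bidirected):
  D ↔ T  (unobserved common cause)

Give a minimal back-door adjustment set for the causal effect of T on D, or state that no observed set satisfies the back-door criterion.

T→D: no observed back-door set.

desc(T)\{T}={D,K}; candidates ⊆ {A,J,X}.
T↔D: latent back-door arc(s) into T.
size 0: {}; under {} T still reaches {D} ∋ D.
size 1: {A}, {J}, {X}; under {A} T still reaches {D} ∋ D.
size 2: {A,J}, {A,X}, {J,X}; under {A,J} T still reaches {D} ∋ D.
T↔D cannot be blocked by any observed set — no back-door set.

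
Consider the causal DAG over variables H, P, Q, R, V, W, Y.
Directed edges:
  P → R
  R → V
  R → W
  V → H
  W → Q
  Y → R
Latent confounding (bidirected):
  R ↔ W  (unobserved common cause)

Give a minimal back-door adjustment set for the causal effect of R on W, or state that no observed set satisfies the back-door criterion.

desc(R)\{R}={H,Q,V,W}; candidates ⊆ {P,Y}.
R↔W: latent back-door arc(s) into R.
size 0: {}; under {} R still reaches {P,Q,W,Y} ∋ W.
size 1: {P}, {Y}; under {P} R still reaches {Q,W,Y} ∋ W.
size 2: {P,Y}; under {P,Y} R still reaches {Q,W} ∋ W.
R↔W cannot be blocked by any observed set — no back-door set.

R→W: no observed back-door set.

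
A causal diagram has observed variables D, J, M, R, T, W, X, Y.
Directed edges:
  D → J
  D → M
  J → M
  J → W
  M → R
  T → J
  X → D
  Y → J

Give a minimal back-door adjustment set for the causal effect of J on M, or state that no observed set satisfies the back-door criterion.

J→M: minimal back-door set {D}.

desc(J)\{J}={M,R,W}; candidates ⊆ {D,T,X,Y}.
size 0: {}; under {} J still reaches {D,M,R,T,X,Y} ∋ M.
{D}: J⊥M given {D} in G with J→· removed — back-door holds.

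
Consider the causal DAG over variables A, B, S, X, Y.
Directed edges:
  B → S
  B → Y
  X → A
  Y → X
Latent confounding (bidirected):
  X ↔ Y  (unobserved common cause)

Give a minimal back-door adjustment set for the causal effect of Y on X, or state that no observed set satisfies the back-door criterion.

desc(Y)\{Y}={A,X}; candidates ⊆ {B,S}.
Y↔X: latent back-door arc(s) into Y.
size 0: {}; under {} Y still reaches {A,B,S,X} ∋ X.
size 1: {B}, {S}; under {B} Y still reaches {A,X} ∋ X.
size 2: {B,S}; under {B,S} Y still reaches {A,X} ∋ X.
Y↔X cannot be blocked by any observed set — no back-door set.

Y→X: no observed back-door set.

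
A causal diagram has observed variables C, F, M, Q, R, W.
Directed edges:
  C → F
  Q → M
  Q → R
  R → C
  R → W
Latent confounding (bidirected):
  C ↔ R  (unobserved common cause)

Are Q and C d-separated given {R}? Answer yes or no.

No — Q and C are d-connected given {R}.

Bayes-Ball from Q | {R} reaches {C,F,M}.
C ∈ reach(Q|{R}) ⇒ Q ⊥̸ C | {R}.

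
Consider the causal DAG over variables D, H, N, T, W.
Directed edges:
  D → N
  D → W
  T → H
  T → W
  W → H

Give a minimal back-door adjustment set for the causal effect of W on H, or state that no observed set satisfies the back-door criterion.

W→H: minimal back-door set {T}.

desc(W)\{W}={H}; candidates ⊆ {D,N,T}.
size 0: {}; under {} W still reaches {D,H,N,T} ∋ H.
{T}: W⊥H given {T} in G with W→· removed — back-door holds.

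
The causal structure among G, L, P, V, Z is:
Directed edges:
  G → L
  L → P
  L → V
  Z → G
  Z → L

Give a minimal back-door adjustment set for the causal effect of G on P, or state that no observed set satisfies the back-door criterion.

G→P: minimal back-door set {Z}.

desc(G)\{G}={L,P,V}; candidates ⊆ {Z}.
size 0: {}; under {} G still reaches {L,P,V,Z} ∋ P.
{Z}: G⊥P given {Z} in G with G→· removed — back-door holds.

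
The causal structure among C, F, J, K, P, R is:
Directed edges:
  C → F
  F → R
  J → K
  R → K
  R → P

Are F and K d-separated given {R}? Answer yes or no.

Bayes-Ball from F | {R} reaches {C}.
K ∉ reach(F|{R}) ⇒ F ⊥ K | {R}.

Yes — F ⊥ K | {R}.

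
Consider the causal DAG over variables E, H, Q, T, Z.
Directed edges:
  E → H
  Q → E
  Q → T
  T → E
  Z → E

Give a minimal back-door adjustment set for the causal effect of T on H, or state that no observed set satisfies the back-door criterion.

desc(T)\{T}={E,H}; candidates ⊆ {Q,Z}.
size 0: {}; under {} T still reaches {E,H,Q} ∋ H.
{Q}: T⊥H given {Q} in G with T→· removed — back-door holds.

T→H: minimal back-door set {Q}.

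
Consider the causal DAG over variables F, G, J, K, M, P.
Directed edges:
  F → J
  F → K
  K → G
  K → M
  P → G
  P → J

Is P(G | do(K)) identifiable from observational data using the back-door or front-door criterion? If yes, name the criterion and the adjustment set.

P(G|do(K)): backdoor, adjust for ∅.

desc(K)\{K}={G,M}; candidates ⊆ {F,J,P}.
∅: K⊥G given ∅ in G with K→· removed — back-door holds.
P(G|do(K)) = P(G|K) — no adjustment needed.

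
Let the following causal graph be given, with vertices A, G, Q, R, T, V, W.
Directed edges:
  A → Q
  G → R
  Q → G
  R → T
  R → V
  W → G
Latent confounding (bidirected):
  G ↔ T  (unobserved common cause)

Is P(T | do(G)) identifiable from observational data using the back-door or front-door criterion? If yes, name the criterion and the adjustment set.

desc(G)\{G}={R,T,V}; candidates ⊆ {A,Q,W}.
G↔T: latent back-door arc(s) into G.
size 0: {}; under {} G still reaches {A,Q,T,W} ∋ T.
size 1: {A}, {Q}, {W}; under {A} G still reaches {Q,T,W} ∋ T.
size 2: {A,Q}, {A,W}, {Q,W}; under {A,Q} G still reaches {T,W} ∋ T.
G↔T cannot be blocked by any observed set — no back-door set.
{R}: (i) intercepts every directed G→T path; (ii) no back-door G→{R}; (iii) {G} blocks every back-door {R}→T. Front-door holds.
P(T|do(G)) = Σ_{R} P(R|G) Σ_{G'} P(T|R,G')P(G').

P(T|do(G)): frontdoor, adjust for {R}.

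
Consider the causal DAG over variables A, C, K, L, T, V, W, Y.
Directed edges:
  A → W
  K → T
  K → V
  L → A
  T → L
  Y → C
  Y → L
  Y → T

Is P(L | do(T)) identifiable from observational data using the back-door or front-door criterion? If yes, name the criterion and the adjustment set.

P(L|do(T)): backdoor, adjust for {Y}.

desc(T)\{T}={A,L,W}; candidates ⊆ {C,K,V,Y}.
size 0: {}; under {} T still reaches {A,C,K,L,V,W,Y} ∋ L.
{Y}: T⊥L given {Y} in G with T→· removed — back-door holds.
P(L|do(T)) = Σ_{Y} P(L|T,Y)·P(Y).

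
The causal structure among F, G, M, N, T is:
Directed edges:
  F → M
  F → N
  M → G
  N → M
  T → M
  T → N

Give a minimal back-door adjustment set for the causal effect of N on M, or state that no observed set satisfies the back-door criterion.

N→M: minimal back-door set {F, T}.

desc(N)\{N}={G,M}; candidates ⊆ {F,T}.
size 0: {}; under {} N still reaches {F,G,M,T} ∋ M.
size 1: {F}, {T}; under {F} N still reaches {G,M,T} ∋ M.
{F,T}: N⊥M given {F,T} in G with N→· removed — back-door holds.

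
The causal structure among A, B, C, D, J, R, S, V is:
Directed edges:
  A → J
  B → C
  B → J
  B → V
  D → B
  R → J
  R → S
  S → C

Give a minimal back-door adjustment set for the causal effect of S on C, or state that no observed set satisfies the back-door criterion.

desc(S)\{S}={C}; candidates ⊆ {A,B,D,J,R,V}.
∅: S⊥C given ∅ in G with S→· removed — back-door holds.

S→C: minimal back-door set ∅.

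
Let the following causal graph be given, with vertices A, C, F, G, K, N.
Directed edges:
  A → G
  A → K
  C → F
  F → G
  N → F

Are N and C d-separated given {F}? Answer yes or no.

No — N and C are d-connected given {F}.

Bayes-Ball from N | {F} reaches {C}.
C ∈ reach(N|{F}) ⇒ N ⊥̸ C | {F}.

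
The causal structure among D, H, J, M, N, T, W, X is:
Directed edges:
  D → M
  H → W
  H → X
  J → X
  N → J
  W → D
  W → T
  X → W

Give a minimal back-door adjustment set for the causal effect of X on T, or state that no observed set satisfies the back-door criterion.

desc(X)\{X}={D,M,T,W}; candidates ⊆ {H,J,N}.
size 0: {}; under {} X still reaches {D,H,J,M,N,T,W} ∋ T.
{H}: X⊥T given {H} in G with X→· removed — back-door holds.

X→T: minimal back-door set {H}.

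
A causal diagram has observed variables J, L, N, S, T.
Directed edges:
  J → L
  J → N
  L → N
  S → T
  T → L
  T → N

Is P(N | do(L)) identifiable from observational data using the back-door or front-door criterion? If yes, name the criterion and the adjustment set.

desc(L)\{L}={N}; candidates ⊆ {J,S,T}.
size 0: {}; under {} L still reaches {J,N,S,T} ∋ N.
size 1: {J}, {S}, {T}; under {J} L still reaches {N,S,T} ∋ N.
{J,T}: L⊥N given {J,T} in G with L→· removed — back-door holds.
P(N|do(L)) = Σ_{J,T} P(N|L,J,T)·P(J,T).

P(N|do(L)): backdoor, adjust for {J, T}.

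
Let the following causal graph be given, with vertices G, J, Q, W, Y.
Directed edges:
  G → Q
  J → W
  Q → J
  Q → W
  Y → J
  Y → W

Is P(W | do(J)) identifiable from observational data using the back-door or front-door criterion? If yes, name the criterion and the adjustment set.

desc(J)\{J}={W}; candidates ⊆ {G,Q,Y}.
size 0: {}; under {} J still reaches {G,Q,W,Y} ∋ W.
size 1: {G}, {Q}, {Y}; under {G} J still reaches {Q,W,Y} ∋ W.
{Q,Y}: J⊥W given {Q,Y} in G with J→· removed — back-door holds.
P(W|do(J)) = Σ_{Q,Y} P(W|J,Q,Y)·P(Q,Y).

P(W|do(J)): backdoor, adjust for {Q, Y}.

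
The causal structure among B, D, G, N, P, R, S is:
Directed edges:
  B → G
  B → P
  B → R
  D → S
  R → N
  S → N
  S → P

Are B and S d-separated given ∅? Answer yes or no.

Yes — B ⊥ S | ∅.

Bayes-Ball from B | ∅ reaches {G,N,P,R}.
S ∉ reach(B|∅) ⇒ B ⊥ S | ∅.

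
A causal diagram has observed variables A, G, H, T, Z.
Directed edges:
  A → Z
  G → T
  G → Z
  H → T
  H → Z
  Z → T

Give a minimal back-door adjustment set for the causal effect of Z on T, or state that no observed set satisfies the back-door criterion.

Z→T: minimal back-door set {G, H}.

desc(Z)\{Z}={T}; candidates ⊆ {A,G,H}.
size 0: {}; under {} Z still reaches {A,G,H,T} ∋ T.
size 1: {A}, {G}, {H}; under {A} Z still reaches {G,H,T} ∋ T.
{G,H}: Z⊥T given {G,H} in G with Z→· removed — back-door holds.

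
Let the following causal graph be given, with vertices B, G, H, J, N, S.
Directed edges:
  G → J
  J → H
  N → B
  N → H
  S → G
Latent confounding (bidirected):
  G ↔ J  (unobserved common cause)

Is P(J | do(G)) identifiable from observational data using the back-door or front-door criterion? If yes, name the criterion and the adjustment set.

desc(G)\{G}={H,J}; candidates ⊆ {B,N,S}.
G↔J: latent back-door arc(s) into G.
size 0: {}; under {} G still reaches {H,J,S} ∋ J.
size 1: {B}, {N}, {S}; under {B} G still reaches {H,J,S} ∋ J.
size 2: {B,N}, {B,S}, {N,S}; under {B,N} G still reaches {H,J,S} ∋ J.
G↔J cannot be blocked by any observed set — no back-door set.
No mediator lies on a directed G→…→J path.
Neither criterion identifies P(J|do(G)) in this graph.

P(J|do(G)): not identifiable (no BD/FD set).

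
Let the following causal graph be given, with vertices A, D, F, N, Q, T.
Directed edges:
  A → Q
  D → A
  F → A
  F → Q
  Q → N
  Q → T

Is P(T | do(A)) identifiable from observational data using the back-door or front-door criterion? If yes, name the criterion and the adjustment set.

P(T|do(A)): backdoor, adjust for {F}.

desc(A)\{A}={N,Q,T}; candidates ⊆ {D,F}.
size 0: {}; under {} A still reaches {D,F,N,Q,T} ∋ T.
{F}: A⊥T given {F} in G with A→· removed — back-door holds.
P(T|do(A)) = Σ_{F} P(T|A,F)·P(F).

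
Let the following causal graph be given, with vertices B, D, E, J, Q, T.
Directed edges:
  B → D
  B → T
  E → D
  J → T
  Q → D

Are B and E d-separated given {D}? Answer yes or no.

Bayes-Ball from B | {D} reaches {E,Q,T}.
E ∈ reach(B|{D}) ⇒ B ⊥̸ E | {D}.

No — B and E are d-connected given {D}.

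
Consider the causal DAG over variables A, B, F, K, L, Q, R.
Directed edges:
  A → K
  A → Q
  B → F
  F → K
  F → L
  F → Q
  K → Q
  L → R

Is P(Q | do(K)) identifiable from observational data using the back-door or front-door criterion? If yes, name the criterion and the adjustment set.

P(Q|do(K)): backdoor, adjust for {A, F}.

desc(K)\{K}={Q}; candidates ⊆ {A,B,F,L,R}.
size 0: {}; under {} K still reaches {A,B,F,L,Q,R} ∋ Q.
size 1: {A}, {B}, {F} …(+2); under {A} K still reaches {B,F,L,Q,R} ∋ Q.
{A,F}: K⊥Q given {A,F} in G with K→· removed — back-door holds.
P(Q|do(K)) = Σ_{A,F} P(Q|K,A,F)·P(A,F).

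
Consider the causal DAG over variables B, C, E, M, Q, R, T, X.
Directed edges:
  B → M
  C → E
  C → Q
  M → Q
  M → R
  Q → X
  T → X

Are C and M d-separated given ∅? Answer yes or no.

Yes — C ⊥ M | ∅.

Bayes-Ball from C | ∅ reaches {E,Q,X}.
M ∉ reach(C|∅) ⇒ C ⊥ M | ∅.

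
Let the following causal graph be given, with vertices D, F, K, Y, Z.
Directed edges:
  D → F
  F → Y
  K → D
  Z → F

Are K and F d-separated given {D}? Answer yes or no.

Bayes-Ball from K | {D} reaches ∅.
F ∉ reach(K|{D}) ⇒ K ⊥ F | {D}.

Yes — K ⊥ F | {D}.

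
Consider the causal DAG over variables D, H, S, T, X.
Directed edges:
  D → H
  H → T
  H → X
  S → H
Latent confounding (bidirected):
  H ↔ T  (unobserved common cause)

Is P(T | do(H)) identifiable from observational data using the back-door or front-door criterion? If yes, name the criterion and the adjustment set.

P(T|do(H)): not identifiable (no BD/FD set).

desc(H)\{H}={T,X}; candidates ⊆ {D,S}.
H↔T: latent back-door arc(s) into H.
size 0: {}; under {} H still reaches {D,S,T} ∋ T.
size 1: {D}, {S}; under {D} H still reaches {S,T} ∋ T.
size 2: {D,S}; under {D,S} H still reaches {T} ∋ T.
H↔T cannot be blocked by any observed set — no back-door set.
No mediator lies on a directed H→…→T path.
Neither criterion identifies P(T|do(H)) in this graph.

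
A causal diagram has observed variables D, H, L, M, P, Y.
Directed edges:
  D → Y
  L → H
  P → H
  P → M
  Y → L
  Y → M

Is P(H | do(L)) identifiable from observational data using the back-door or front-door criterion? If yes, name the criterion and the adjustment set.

desc(L)\{L}={H}; candidates ⊆ {D,M,P,Y}.
∅: L⊥H given ∅ in G with L→· removed — back-door holds.
P(H|do(L)) = P(H|L) — no adjustment needed.

P(H|do(L)): backdoor, adjust for ∅.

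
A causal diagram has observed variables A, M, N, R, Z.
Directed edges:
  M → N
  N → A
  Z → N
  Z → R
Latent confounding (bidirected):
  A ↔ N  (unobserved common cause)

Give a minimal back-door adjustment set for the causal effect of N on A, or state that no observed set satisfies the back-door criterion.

N→A: no observed back-door set.

desc(N)\{N}={A}; candidates ⊆ {M,R,Z}.
N↔A: latent back-door arc(s) into N.
size 0: {}; under {} N still reaches {A,M,R,Z} ∋ A.
size 1: {M}, {R}, {Z}; under {M} N still reaches {A,R,Z} ∋ A.
size 2: {M,R}, {M,Z}, {R,Z}; under {M,R} N still reaches {A,Z} ∋ A.
N↔A cannot be blocked by any observed set — no back-door set.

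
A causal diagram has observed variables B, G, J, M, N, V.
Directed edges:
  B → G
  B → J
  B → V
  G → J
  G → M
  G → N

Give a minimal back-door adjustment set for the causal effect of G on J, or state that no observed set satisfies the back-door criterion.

desc(G)\{G}={J,M,N}; candidates ⊆ {B,V}.
size 0: {}; under {} G still reaches {B,J,V} ∋ J.
{B}: G⊥J given {B} in G with G→· removed — back-door holds.

G→J: minimal back-door set {B}.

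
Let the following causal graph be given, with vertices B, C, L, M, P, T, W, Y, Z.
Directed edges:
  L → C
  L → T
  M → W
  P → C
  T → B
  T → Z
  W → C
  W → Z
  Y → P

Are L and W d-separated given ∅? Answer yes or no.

Bayes-Ball from L | ∅ reaches {B,C,T,Z}.
W ∉ reach(L|∅) ⇒ L ⊥ W | ∅.

Yes — L ⊥ W | ∅.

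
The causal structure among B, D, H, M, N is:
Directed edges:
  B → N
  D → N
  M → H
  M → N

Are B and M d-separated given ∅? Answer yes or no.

Yes — B ⊥ M | ∅.

Bayes-Ball from B | ∅ reaches {N}.
M ∉ reach(B|∅) ⇒ B ⊥ M | ∅.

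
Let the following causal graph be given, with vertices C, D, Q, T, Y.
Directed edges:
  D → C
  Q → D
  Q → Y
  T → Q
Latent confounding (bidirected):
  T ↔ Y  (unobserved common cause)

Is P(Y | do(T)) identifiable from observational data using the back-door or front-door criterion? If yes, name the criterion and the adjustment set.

desc(T)\{T}={C,D,Q,Y}; candidates ⊆ {—}.
T↔Y: latent back-door arc(s) into T.
size 0: {}; under {} T still reaches {Y} ∋ Y.
T↔Y cannot be blocked by any observed set — no back-door set.
{Q}: (i) intercepts every directed T→Y path; (ii) no back-door T→{Q}; (iii) {T} blocks every back-door {Q}→Y. Front-door holds.
P(Y|do(T)) = Σ_{Q} P(Q|T) Σ_{T'} P(Y|Q,T')P(T').

P(Y|do(T)): frontdoor, adjust for {Q}.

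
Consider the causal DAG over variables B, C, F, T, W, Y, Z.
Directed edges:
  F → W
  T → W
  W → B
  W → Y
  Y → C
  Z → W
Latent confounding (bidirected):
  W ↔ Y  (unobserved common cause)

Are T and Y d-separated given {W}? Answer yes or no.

Bayes-Ball from T | {W} reaches {C,F,Y,Z}.
Y ∈ reach(T|{W}) ⇒ T ⊥̸ Y | {W}.

No — T and Y are d-connected given {W}.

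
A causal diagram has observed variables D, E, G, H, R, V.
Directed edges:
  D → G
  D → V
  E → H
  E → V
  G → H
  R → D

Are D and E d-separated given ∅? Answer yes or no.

Bayes-Ball from D | ∅ reaches {G,H,R,V}.
E ∉ reach(D|∅) ⇒ D ⊥ E | ∅.

Yes — D ⊥ E | ∅.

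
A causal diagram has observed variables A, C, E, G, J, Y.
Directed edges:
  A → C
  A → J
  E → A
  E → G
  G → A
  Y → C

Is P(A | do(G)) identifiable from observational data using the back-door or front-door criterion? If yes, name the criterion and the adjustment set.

desc(G)\{G}={A,C,J}; candidates ⊆ {E,Y}.
size 0: {}; under {} G still reaches {A,C,E,J} ∋ A.
{E}: G⊥A given {E} in G with G→· removed — back-door holds.
P(A|do(G)) = Σ_{E} P(A|G,E)·P(E).

P(A|do(G)): backdoor, adjust for {E}.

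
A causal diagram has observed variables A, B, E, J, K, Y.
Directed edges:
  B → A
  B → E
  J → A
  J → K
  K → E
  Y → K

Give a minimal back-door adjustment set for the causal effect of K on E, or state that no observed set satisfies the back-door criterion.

desc(K)\{K}={E}; candidates ⊆ {A,B,J,Y}.
∅: K⊥E given ∅ in G with K→· removed — back-door holds.

K→E: minimal back-door set ∅.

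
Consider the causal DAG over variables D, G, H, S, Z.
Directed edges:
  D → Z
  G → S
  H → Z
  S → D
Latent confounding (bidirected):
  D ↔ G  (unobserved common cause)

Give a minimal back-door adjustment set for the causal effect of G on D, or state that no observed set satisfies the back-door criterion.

G→D: no observed back-door set.

desc(G)\{G}={D,S,Z}; candidates ⊆ {H}.
G↔D: latent back-door arc(s) into G.
size 0: {}; under {} G still reaches {D,Z} ∋ D.
size 1: {H}; under {H} G still reaches {D,Z} ∋ D.
G↔D cannot be blocked by any observed set — no back-door set.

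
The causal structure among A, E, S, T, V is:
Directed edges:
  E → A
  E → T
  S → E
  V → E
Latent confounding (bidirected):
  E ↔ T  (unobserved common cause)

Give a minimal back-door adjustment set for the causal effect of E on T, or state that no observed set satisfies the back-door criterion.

desc(E)\{E}={A,T}; candidates ⊆ {S,V}.
E↔T: latent back-door arc(s) into E.
size 0: {}; under {} E still reaches {S,T,V} ∋ T.
size 1: {S}, {V}; under {S} E still reaches {T,V} ∋ T.
size 2: {S,V}; under {S,V} E still reaches {T} ∋ T.
E↔T cannot be blocked by any observed set — no back-door set.

E→T: no observed back-door set.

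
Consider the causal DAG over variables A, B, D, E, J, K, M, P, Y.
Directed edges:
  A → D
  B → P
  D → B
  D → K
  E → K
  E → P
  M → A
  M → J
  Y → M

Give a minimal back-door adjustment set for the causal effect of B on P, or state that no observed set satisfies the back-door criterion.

desc(B)\{B}={P}; candidates ⊆ {A,D,E,J,K,M,Y}.
∅: B⊥P given ∅ in G with B→· removed — back-door holds.

B→P: minimal back-door set ∅.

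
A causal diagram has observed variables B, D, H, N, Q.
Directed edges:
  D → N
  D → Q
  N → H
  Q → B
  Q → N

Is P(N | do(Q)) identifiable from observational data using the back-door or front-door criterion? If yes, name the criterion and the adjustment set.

desc(Q)\{Q}={B,H,N}; candidates ⊆ {D}.
size 0: {}; under {} Q still reaches {D,H,N} ∋ N.
{D}: Q⊥N given {D} in G with Q→· removed — back-door holds.
P(N|do(Q)) = Σ_{D} P(N|Q,D)·P(D).

P(N|do(Q)): backdoor, adjust for {D}.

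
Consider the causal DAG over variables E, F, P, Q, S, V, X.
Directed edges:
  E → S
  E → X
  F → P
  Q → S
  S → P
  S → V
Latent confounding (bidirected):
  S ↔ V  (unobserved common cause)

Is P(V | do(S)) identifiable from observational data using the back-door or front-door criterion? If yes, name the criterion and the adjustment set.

desc(S)\{S}={P,V}; candidates ⊆ {E,F,Q,X}.
S↔V: latent back-door arc(s) into S.
size 0: {}; under {} S still reaches {E,Q,V,X} ∋ V.
size 1: {E}, {F}, {Q} …(+1); under {E} S still reaches {Q,V} ∋ V.
size 2: {E,F}, {E,Q}, {E,X} …(+3); under {E,F} S still reaches {Q,V} ∋ V.
S↔V cannot be blocked by any observed set — no back-door set.
No mediator lies on a directed S→…→V path.
Neither criterion identifies P(V|do(S)) in this graph.

P(V|do(S)): not identifiable (no BD/FD set).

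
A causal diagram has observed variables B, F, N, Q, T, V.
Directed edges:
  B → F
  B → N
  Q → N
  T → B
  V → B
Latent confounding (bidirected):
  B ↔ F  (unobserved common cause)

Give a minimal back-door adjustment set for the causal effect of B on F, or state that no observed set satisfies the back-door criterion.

desc(B)\{B}={F,N}; candidates ⊆ {Q,T,V}.
B↔F: latent back-door arc(s) into B.
size 0: {}; under {} B still reaches {F,T,V} ∋ F.
size 1: {Q}, {T}, {V}; under {Q} B still reaches {F,T,V} ∋ F.
size 2: {Q,T}, {Q,V}, {T,V}; under {Q,T} B still reaches {F,V} ∋ F.
B↔F cannot be blocked by any observed set — no back-door set.

B→F: no observed back-door set.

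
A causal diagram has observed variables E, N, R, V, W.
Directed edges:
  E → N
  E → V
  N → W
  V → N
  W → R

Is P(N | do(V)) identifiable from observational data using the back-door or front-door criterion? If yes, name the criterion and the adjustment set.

P(N|do(V)): backdoor, adjust for {E}.

desc(V)\{V}={N,R,W}; candidates ⊆ {E}.
size 0: {}; under {} V still reaches {E,N,R,W} ∋ N.
{E}: V⊥N given {E} in G with V→· removed — back-door holds.
P(N|do(V)) = Σ_{E} P(N|V,E)·P(E).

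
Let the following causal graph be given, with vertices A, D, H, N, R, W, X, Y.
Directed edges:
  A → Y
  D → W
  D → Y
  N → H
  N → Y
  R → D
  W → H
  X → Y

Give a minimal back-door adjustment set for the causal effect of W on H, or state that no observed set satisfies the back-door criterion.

W→H: minimal back-door set ∅.

desc(W)\{W}={H}; candidates ⊆ {A,D,N,R,X,Y}.
∅: W⊥H given ∅ in G with W→· removed — back-door holds.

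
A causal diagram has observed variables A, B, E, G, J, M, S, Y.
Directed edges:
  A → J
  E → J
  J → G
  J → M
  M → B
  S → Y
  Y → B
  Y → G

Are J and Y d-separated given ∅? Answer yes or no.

Bayes-Ball from J | ∅ reaches {A,B,E,G,M}.
Y ∉ reach(J|∅) ⇒ J ⊥ Y | ∅.

Yes — J ⊥ Y | ∅.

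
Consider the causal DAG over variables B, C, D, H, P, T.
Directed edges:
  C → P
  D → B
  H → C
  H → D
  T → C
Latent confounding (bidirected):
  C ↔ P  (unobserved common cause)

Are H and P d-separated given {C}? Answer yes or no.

Bayes-Ball from H | {C} reaches {B,D,P,T}.
P ∈ reach(H|{C}) ⇒ H ⊥̸ P | {C}.

No — H and P are d-connected given {C}.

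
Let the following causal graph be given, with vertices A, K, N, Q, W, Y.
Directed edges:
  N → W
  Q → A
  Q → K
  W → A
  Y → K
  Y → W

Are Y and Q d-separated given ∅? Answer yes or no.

Yes — Y ⊥ Q | ∅.

Bayes-Ball from Y | ∅ reaches {A,K,W}.
Q ∉ reach(Y|∅) ⇒ Y ⊥ Q | ∅.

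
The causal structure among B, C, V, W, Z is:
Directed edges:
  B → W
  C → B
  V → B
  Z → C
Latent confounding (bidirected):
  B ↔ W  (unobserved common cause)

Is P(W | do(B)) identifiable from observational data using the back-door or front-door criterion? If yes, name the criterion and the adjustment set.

desc(B)\{B}={W}; candidates ⊆ {C,V,Z}.
B↔W: latent back-door arc(s) into B.
size 0: {}; under {} B still reaches {C,V,W,Z} ∋ W.
size 1: {C}, {V}, {Z}; under {C} B still reaches {V,W} ∋ W.
size 2: {C,V}, {C,Z}, {V,Z}; under {C,V} B still reaches {W} ∋ W.
B↔W cannot be blocked by any observed set — no back-door set.
No mediator lies on a directed B→…→W path.
Neither criterion identifies P(W|do(B)) in this graph.

P(W|do(B)): not identifiable (no BD/FD set).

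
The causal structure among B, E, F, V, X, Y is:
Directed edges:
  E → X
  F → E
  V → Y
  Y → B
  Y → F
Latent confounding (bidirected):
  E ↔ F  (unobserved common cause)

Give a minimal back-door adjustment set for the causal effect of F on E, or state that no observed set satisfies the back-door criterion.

desc(F)\{F}={E,X}; candidates ⊆ {B,V,Y}.
F↔E: latent back-door arc(s) into F.
size 0: {}; under {} F still reaches {B,E,V,X,Y} ∋ E.
size 1: {B}, {V}, {Y}; under {B} F still reaches {E,V,X,Y} ∋ E.
size 2: {B,V}, {B,Y}, {V,Y}; under {B,V} F still reaches {E,X,Y} ∋ E.
F↔E cannot be blocked by any observed set — no back-door set.

F→E: no observed back-door set.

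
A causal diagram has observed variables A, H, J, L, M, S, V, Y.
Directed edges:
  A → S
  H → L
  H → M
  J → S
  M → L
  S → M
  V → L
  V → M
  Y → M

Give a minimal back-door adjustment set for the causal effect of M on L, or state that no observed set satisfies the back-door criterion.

desc(M)\{M}={L}; candidates ⊆ {A,H,J,S,V,Y}.
size 0: {}; under {} M still reaches {A,H,J,L,S,V,Y} ∋ L.
size 1: {A}, {H}, {J} …(+3); under {A} M still reaches {H,J,L,S,V,Y} ∋ L.
{H,V}: M⊥L given {H,V} in G with M→· removed — back-door holds.

M→L: minimal back-door set {H, V}.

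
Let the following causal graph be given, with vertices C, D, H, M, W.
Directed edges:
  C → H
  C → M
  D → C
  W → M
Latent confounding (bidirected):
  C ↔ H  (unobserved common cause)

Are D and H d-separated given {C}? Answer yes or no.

Bayes-Ball from D | {C} reaches {H}.
H ∈ reach(D|{C}) ⇒ D ⊥̸ H | {C}.

No — D and H are d-connected given {C}.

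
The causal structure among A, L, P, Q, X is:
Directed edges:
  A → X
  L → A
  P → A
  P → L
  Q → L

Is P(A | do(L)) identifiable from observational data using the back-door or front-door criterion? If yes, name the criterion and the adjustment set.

P(A|do(L)): backdoor, adjust for {P}.

desc(L)\{L}={A,X}; candidates ⊆ {P,Q}.
size 0: {}; under {} L still reaches {A,P,Q,X} ∋ A.
{P}: L⊥A given {P} in G with L→· removed — back-door holds.
P(A|do(L)) = Σ_{P} P(A|L,P)·P(P).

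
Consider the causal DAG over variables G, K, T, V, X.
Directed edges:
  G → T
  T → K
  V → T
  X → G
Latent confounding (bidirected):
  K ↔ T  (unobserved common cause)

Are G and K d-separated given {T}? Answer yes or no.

No — G and K are d-connected given {T}.

Bayes-Ball from G | {T} reaches {K,V,X}.
K ∈ reach(G|{T}) ⇒ G ⊥̸ K | {T}.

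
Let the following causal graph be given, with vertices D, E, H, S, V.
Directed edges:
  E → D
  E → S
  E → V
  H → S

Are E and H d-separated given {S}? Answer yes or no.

No — E and H are d-connected given {S}.

Bayes-Ball from E | {S} reaches {D,H,V}.
H ∈ reach(E|{S}) ⇒ E ⊥̸ H | {S}.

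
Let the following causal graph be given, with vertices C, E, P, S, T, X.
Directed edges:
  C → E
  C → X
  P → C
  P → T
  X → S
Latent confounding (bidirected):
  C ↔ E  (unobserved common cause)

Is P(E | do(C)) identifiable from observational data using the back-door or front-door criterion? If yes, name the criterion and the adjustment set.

desc(C)\{C}={E,S,X}; candidates ⊆ {P,T}.
C↔E: latent back-door arc(s) into C.
size 0: {}; under {} C still reaches {E,P,T} ∋ E.
size 1: {P}, {T}; under {P} C still reaches {E} ∋ E.
size 2: {P,T}; under {P,T} C still reaches {E} ∋ E.
C↔E cannot be blocked by any observed set — no back-door set.
No mediator lies on a directed C→…→E path.
Neither criterion identifies P(E|do(C)) in this graph.

P(E|do(C)): not identifiable (no BD/FD set).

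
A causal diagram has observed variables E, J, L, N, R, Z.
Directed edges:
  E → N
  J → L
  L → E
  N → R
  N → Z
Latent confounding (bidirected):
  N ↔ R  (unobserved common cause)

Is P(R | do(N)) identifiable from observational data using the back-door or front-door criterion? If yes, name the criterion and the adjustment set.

P(R|do(N)): not identifiable (no BD/FD set).

desc(N)\{N}={R,Z}; candidates ⊆ {E,J,L}.
N↔R: latent back-door arc(s) into N.
size 0: {}; under {} N still reaches {E,J,L,R} ∋ R.
size 1: {E}, {J}, {L}; under {E} N still reaches {R} ∋ R.
size 2: {E,J}, {E,L}, {J,L}; under {E,J} N still reaches {R} ∋ R.
N↔R cannot be blocked by any observed set — no back-door set.
No mediator lies on a directed N→…→R path.
Neither criterion identifies P(R|do(N)) in this graph.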